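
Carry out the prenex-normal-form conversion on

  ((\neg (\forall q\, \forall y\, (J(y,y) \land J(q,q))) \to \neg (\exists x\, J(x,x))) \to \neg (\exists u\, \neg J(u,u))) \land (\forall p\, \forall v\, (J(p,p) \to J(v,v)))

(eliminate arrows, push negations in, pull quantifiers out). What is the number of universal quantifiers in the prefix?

3

Eliminate → and ↔ using ¬ and ∨.
  (\neg (\neg \neg (\forall q\, \forall y\, (J(y,y) \land J(q,q))) \lor \neg (\exists x\, J(x,x))) \lor \neg (\exists u\, \neg J(u,u))) \land (\forall p\, \forall v\, (\neg J(p,p) \lor J(v,v)))
Drive negations inward (¬∀x A ≡ ∃x ¬A, ¬∃x A ≡ ∀x ¬A, De Morgan for ∧/∨):
  ((\exists q\, \exists y\, (\neg J(y,y) \lor \neg J(q,q))) \land (\exists x\, J(x,x)) \lor (\forall u\, J(u,u))) \land (\forall p\, \forall v\, (\neg J(p,p) \lor J(v,v)))
Pull the quantifiers to the front (each side's bound variable is not free in the other side):
  \exists q\, \exists y\, \exists x\, \forall u\, \forall p\, \forall v\, (((\neg J(y,y) \lor \neg J(q,q)) \land J(x,x) \lor J(u,u)) \land (\neg J(p,p) \lor J(v,v)))
The prefix is \exists q \exists y \exists x \forall u \forall p \forall v: 3 universal, 3 existential.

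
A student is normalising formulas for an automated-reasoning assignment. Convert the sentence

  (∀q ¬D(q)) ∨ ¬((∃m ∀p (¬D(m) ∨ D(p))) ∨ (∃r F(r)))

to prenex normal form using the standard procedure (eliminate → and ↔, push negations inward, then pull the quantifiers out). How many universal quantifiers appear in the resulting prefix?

3

Push ¬ through the quantifiers and connectives to reach negation normal form:
  (∀q ¬D(q)) ∨ (∀m ∃p (D(m) ∧ ¬D(p))) ∧ (∀r ¬F(r))
All bound variables are already distinct, so no renaming is needed.
Extract every quantifier outward, since the variables are now distinct and don't occur free across branches:
  ∀q ∀m ∃p ∀r (¬D(q) ∨ D(m) ∧ ¬D(p) ∧ ¬F(r))
The prefix is ∀q ∀m ∃p ∀r: 3 universal, 1 existential.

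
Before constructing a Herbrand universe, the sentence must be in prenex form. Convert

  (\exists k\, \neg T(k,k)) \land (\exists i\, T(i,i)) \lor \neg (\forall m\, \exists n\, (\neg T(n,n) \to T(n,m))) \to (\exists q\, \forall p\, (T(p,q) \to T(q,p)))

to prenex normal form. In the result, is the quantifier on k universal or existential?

Eliminate → and ↔ using ¬ and ∨.
  \neg ((\exists k\, \neg T(k,k)) \land (\exists i\, T(i,i)) \lor \neg (\forall m\, \exists n\, (\neg \neg T(n,n) \lor T(n,m)))) \lor (\exists q\, \forall p\, (\neg T(p,q) \lor T(q,p)))
Drive negations inward (¬∀x A ≡ ∃x ¬A, ¬∃x A ≡ ∀x ¬A, De Morgan for ∧/∨):
  ((\forall k\, T(k,k)) \lor (\forall i\, \neg T(i,i))) \land (\forall m\, \exists n\, (T(n,n) \lor T(n,m))) \lor (\exists q\, \forall p\, (\neg T(p,q) \lor T(q,p)))
All bound variables are already distinct, so no renaming is needed.
Extract every quantifier outward, since the variables are now distinct and don't occur free across branches:
  \forall k\, \forall i\, \forall m\, \exists n\, \exists q\, \forall p\, ((T(k,k) \lor \neg T(i,i)) \land (T(n,n) \lor T(n,m)) \lor \neg T(p,q) \lor T(q,p))
The quantifier \exists k sits under an odd number of negations (counting the antecedent side of each →), so it flips to \forall k.

universal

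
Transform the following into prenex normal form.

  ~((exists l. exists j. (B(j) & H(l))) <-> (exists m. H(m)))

Eliminate → and ↔ using ¬ and ∨; A ↔ B as (¬A ∨ B) ∧ (¬B ∨ A).
  ~((~(exists l. exists j. (B(j) & H(l))) | (exists m. H(m))) & (~(exists m. H(m)) | (exists l. exists j. (B(j) & H(l)))))
Move each ¬ inward, flipping quantifiers it crosses:
  (exists l. exists j. (B(j) & H(l))) & (forall m. ~H(m)) | (exists m. H(m)) & (forall l. forall j. (~B(j) | ~H(l)))
Give each quantifier a distinct variable: m↦c, l↦r, j↦w1.
  (exists l. exists j. (B(j) & H(l))) & (forall m. ~H(m)) | (exists c. H(c)) & (forall r. forall w1. (~B(w1) | ~H(r)))
Finally move all quantifiers to the prefix:
  exists l. exists j. forall m. exists c. forall r. forall w1. (B(j) & H(l) & ~H(m) | H(c) & (~B(w1) | ~H(r)))

exists l. exists j. forall m. exists c. forall r. forall w1. (B(j) & H(l) & ~H(m) | H(c) & (~B(w1) | ~H(r)))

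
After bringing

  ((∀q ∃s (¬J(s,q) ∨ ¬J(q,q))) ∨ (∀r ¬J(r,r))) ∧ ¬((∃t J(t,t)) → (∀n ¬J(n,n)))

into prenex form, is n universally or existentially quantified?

existential

Eliminate → and ↔ using ¬ and ∨.
  ((∀q ∃s (¬J(s,q) ∨ ¬J(q,q))) ∨ (∀r ¬J(r,r))) ∧ ¬(¬(∃t J(t,t)) ∨ (∀n ¬J(n,n)))
Push ¬ through the quantifiers and connectives to reach negation normal form:
  ((∀q ∃s (¬J(s,q) ∨ ¬J(q,q))) ∨ (∀r ¬J(r,r))) ∧ (∃t J(t,t)) ∧ (∃n J(n,n))
All bound variables are already distinct, so no renaming is needed.
Pull the quantifiers to the front (each side's bound variable is not free in the other side):
  ∀q ∃s ∀r ∃t ∃n ((¬J(s,q) ∨ ¬J(q,q) ∨ ¬J(r,r)) ∧ J(t,t) ∧ J(n,n))
The quantifier ∀n sits under an odd number of negations (counting the antecedent side of each →), so it flips to ∃n.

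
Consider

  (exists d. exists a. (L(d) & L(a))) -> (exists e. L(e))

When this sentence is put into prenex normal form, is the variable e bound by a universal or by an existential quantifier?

existential

Eliminate → and ↔ using ¬ and ∨.
  ~(exists d. exists a. (L(d) & L(a))) | (exists e. L(e))
Push ¬ through the quantifiers and connectives to reach negation normal form:
  (forall d. forall a. (~L(d) | ~L(a))) | (exists e. L(e))
All bound variables are already distinct, so no renaming is needed.
Pull the quantifiers to the front (each side's bound variable is not free in the other side):
  forall d. forall a. exists e. (~L(d) | ~L(a) | L(e))
The quantifier exists e sits under an even number of negations (counting the antecedent side of each →), so it remains existential.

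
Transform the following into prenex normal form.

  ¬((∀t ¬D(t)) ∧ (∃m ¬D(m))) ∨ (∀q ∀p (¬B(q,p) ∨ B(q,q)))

∃t ∀m ∀q ∀p (D(t) ∨ D(m) ∨ ¬B(q,p) ∨ B(q,q))

Push ¬ through the quantifiers and connectives to reach negation normal form:
  (∃t D(t)) ∨ (∀m D(m)) ∨ (∀q ∀p (¬B(q,p) ∨ B(q,q)))
All bound variables are already distinct, so no renaming is needed.
Pull the quantifiers to the front (each side's bound variable is not free in the other side):
  ∃t ∀m ∀q ∀p (D(t) ∨ D(m) ∨ ¬B(q,p) ∨ B(q,q))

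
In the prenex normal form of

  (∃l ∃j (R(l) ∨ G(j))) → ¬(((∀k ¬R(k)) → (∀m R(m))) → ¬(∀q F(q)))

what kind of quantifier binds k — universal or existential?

existential

First replace A → B with ¬A ∨ B.
  ¬(∃l ∃j (R(l) ∨ G(j))) ∨ ¬(¬(¬(∀k ¬R(k)) ∨ (∀m R(m))) ∨ ¬(∀q F(q)))
Move each ¬ inward, flipping quantifiers it crosses:
  (∀l ∀j (¬R(l) ∧ ¬G(j))) ∨ ((∃k R(k)) ∨ (∀m R(m))) ∧ (∀q F(q))
Extract every quantifier outward, since the variables are now distinct and don't occur free across branches:
  ∀l ∀j ∃k ∀m ∀q (¬R(l) ∧ ¬G(j) ∨ (R(k) ∨ R(m)) ∧ F(q))
The quantifier ∀k sits under an odd number of negations (counting the antecedent side of each →), so it flips to ∃k.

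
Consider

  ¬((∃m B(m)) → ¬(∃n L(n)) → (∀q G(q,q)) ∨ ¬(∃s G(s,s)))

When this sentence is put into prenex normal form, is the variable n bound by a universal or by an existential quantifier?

universal

Rewrite implications/biconditionals: A → B as ¬A ∨ B.
  ¬(¬(∃m B(m)) ∨ ¬¬(∃n L(n)) ∨ (∀q G(q,q)) ∨ ¬(∃s G(s,s)))
Drive negations inward (¬∀x A ≡ ∃x ¬A, ¬∃x A ≡ ∀x ¬A, De Morgan for ∧/∨):
  (∃m B(m)) ∧ (∀n ¬L(n)) ∧ (∃q ¬G(q,q)) ∧ (∃s G(s,s))
All bound variables are already distinct, so no renaming is needed.
Finally move all quantifiers to the prefix:
  ∃m ∀n ∃q ∃s (B(m) ∧ ¬L(n) ∧ ¬G(q,q) ∧ G(s,s))
The quantifier ∃n sits under an odd number of negations (counting the antecedent side of each →), so it flips to ∀n.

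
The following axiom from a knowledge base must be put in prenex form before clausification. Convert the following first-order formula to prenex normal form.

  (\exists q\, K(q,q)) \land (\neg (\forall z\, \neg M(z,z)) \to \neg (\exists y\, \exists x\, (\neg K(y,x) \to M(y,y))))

Rewrite implications/biconditionals: A → B as ¬A ∨ B.
  (\exists q\, K(q,q)) \land (\neg \neg (\forall z\, \neg M(z,z)) \lor \neg (\exists y\, \exists x\, (\neg \neg K(y,x) \lor M(y,y))))
Drive negations inward (¬∀x A ≡ ∃x ¬A, ¬∃x A ≡ ∀x ¬A, De Morgan for ∧/∨):
  (\exists q\, K(q,q)) \land ((\forall z\, \neg M(z,z)) \lor (\forall y\, \forall x\, (\neg K(y,x) \land \neg M(y,y))))
Extract every quantifier outward, since the variables are now distinct and don't occur free across branches:
  \exists q\, \forall z\, \forall y\, \forall x\, (K(q,q) \land (\neg M(z,z) \lor \neg K(y,x) \land \neg M(y,y)))

\exists q\, \forall z\, \forall y\, \forall x\, (K(q,q) \land (\neg M(z,z) \lor \neg K(y,x) \land \neg M(y,y)))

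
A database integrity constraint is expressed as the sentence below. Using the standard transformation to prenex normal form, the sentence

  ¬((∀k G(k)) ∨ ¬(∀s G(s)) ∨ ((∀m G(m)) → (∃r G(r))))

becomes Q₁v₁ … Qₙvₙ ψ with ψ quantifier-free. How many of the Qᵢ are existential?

Rewrite implications/biconditionals: A → B as ¬A ∨ B.
  ¬((∀k G(k)) ∨ ¬(∀s G(s)) ∨ ¬(∀m G(m)) ∨ (∃r G(r)))
Drive negations inward (¬∀x A ≡ ∃x ¬A, ¬∃x A ≡ ∀x ¬A, De Morgan for ∧/∨):
  (∃k ¬G(k)) ∧ (∀s G(s)) ∧ (∀m G(m)) ∧ (∀r ¬G(r))
All bound variables are already distinct, so no renaming is needed.
Finally move all quantifiers to the prefix:
  ∃k ∀s ∀m ∀r (¬G(k) ∧ G(s) ∧ G(m) ∧ ¬G(r))
The prefix is ∃k ∀s ∀m ∀r: 3 universal, 1 existential.

1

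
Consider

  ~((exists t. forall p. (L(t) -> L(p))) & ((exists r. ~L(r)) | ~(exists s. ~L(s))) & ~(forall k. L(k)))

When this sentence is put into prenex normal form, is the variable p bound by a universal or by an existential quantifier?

existential

Eliminate → and ↔ using ¬ and ∨.
  ~((exists t. forall p. (~L(t) | L(p))) & ((exists r. ~L(r)) | ~(exists s. ~L(s))) & ~(forall k. L(k)))
Move each ¬ inward, flipping quantifiers it crosses:
  (forall t. exists p. (L(t) & ~L(p))) | (forall r. L(r)) & (exists s. ~L(s)) | (forall k. L(k))
Finally move all quantifiers to the prefix:
  forall t. exists p. forall r. exists s. forall k. (L(t) & ~L(p) | L(r) & ~L(s) | L(k))
The quantifier forall p sits under an odd number of negations (counting the antecedent side of each →), so it flips to exists p.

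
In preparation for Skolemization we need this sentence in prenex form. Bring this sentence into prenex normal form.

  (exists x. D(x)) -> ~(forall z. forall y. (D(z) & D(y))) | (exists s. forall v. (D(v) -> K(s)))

First replace A → B with ¬A ∨ B.
  ~(exists x. D(x)) | ~(forall z. forall y. (D(z) & D(y))) | (exists s. forall v. (~D(v) | K(s)))
Push ¬ through the quantifiers and connectives to reach negation normal form:
  (forall x. ~D(x)) | (exists z. exists y. (~D(z) | ~D(y))) | (exists s. forall v. (~D(v) | K(s)))
Finally move all quantifiers to the prefix:
  forall x. exists z. exists y. exists s. forall v. (~D(x) | ~D(z) | ~D(y) | ~D(v) | K(s))

forall x. exists z. exists y. exists s. forall v. (~D(x) | ~D(z) | ~D(y) | ~D(v) | K(s))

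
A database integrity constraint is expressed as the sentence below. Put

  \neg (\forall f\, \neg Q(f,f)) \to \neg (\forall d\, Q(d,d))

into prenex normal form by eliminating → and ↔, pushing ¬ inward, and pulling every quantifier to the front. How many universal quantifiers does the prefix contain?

1

Eliminate → and ↔ using ¬ and ∨.
  \neg \neg (\forall f\, \neg Q(f,f)) \lor \neg (\forall d\, Q(d,d))
Move each ¬ inward, flipping quantifiers it crosses:
  (\forall f\, \neg Q(f,f)) \lor (\exists d\, \neg Q(d,d))
All bound variables are already distinct, so no renaming is needed.
Extract every quantifier outward, since the variables are now distinct and don't occur free across branches:
  \forall f\, \exists d\, (\neg Q(f,f) \lor \neg Q(d,d))
The prefix is \forall f \exists d: 1 universal, 1 existential.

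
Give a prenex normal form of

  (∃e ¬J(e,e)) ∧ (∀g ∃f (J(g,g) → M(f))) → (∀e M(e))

Rewrite implications/biconditionals: A → B as ¬A ∨ B.
  ¬((∃e ¬J(e,e)) ∧ (∀g ∃f (¬J(g,g) ∨ M(f)))) ∨ (∀e M(e))
Move each ¬ inward, flipping quantifiers it crosses:
  (∀e J(e,e)) ∨ (∃g ∀f (J(g,g) ∧ ¬M(f))) ∨ (∀e M(e))
Standardize variables apart so no two quantifiers bind the same name: e↦q.
  (∀e J(e,e)) ∨ (∃g ∀f (J(g,g) ∧ ¬M(f))) ∨ (∀q M(q))
Extract every quantifier outward, since the variables are now distinct and don't occur free across branches:
  ∀e ∃g ∀f ∀q (J(e,e) ∨ J(g,g) ∧ ¬M(f) ∨ M(q))

∀e ∃g ∀f ∀q (J(e,e) ∨ J(g,g) ∧ ¬M(f) ∨ M(q))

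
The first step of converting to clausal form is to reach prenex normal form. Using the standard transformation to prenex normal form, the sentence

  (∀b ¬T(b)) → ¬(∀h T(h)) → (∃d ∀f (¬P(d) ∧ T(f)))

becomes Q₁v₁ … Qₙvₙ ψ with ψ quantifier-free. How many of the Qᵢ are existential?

2

Eliminate → and ↔ using ¬ and ∨.
  ¬(∀b ¬T(b)) ∨ ¬¬(∀h T(h)) ∨ (∃d ∀f (¬P(d) ∧ T(f)))
Drive negations inward (¬∀x A ≡ ∃x ¬A, ¬∃x A ≡ ∀x ¬A, De Morgan for ∧/∨):
  (∃b T(b)) ∨ (∀h T(h)) ∨ (∃d ∀f (¬P(d) ∧ T(f)))
All bound variables are already distinct, so no renaming is needed.
Extract every quantifier outward, since the variables are now distinct and don't occur free across branches:
  ∃b ∀h ∃d ∀f (T(b) ∨ T(h) ∨ ¬P(d) ∧ T(f))
The prefix is ∃b ∀h ∃d ∀f: 2 universal, 2 existential.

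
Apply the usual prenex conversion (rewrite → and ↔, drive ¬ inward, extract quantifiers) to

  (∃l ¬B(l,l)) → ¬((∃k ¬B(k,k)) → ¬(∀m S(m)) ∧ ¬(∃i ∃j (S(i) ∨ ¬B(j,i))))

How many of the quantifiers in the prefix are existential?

Rewrite implications/biconditionals: A → B as ¬A ∨ B.
  ¬(∃l ¬B(l,l)) ∨ ¬(¬(∃k ¬B(k,k)) ∨ ¬(∀m S(m)) ∧ ¬(∃i ∃j (S(i) ∨ ¬B(j,i))))
Move each ¬ inward, flipping quantifiers it crosses:
  (∀l B(l,l)) ∨ (∃k ¬B(k,k)) ∧ ((∀m S(m)) ∨ (∃i ∃j (S(i) ∨ ¬B(j,i))))
All bound variables are already distinct, so no renaming is needed.
Extract every quantifier outward, since the variables are now distinct and don't occur free across branches:
  ∀l ∃k ∀m ∃i ∃j (B(l,l) ∨ ¬B(k,k) ∧ (S(m) ∨ S(i) ∨ ¬B(j,i)))
The prefix is ∀l ∃k ∀m ∃i ∃j: 2 universal, 3 existential.

3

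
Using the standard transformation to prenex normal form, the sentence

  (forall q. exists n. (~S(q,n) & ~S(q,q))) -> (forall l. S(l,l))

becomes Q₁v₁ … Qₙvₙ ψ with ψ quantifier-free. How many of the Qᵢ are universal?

2

Eliminate → and ↔ using ¬ and ∨.
  ~(forall q. exists n. (~S(q,n) & ~S(q,q))) | (forall l. S(l,l))
Drive negations inward (¬∀x A ≡ ∃x ¬A, ¬∃x A ≡ ∀x ¬A, De Morgan for ∧/∨):
  (exists q. forall n. (S(q,n) | S(q,q))) | (forall l. S(l,l))
All bound variables are already distinct, so no renaming is needed.
Pull the quantifiers to the front (each side's bound variable is not free in the other side):
  exists q. forall n. forall l. (S(q,n) | S(q,q) | S(l,l))
The prefix is exists q forall n forall l: 2 universal, 1 existential.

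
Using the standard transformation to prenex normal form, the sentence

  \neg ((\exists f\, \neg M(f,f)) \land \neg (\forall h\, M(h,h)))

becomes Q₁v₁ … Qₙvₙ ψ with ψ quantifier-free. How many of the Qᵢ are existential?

0

Drive negations inward (¬∀x A ≡ ∃x ¬A, ¬∃x A ≡ ∀x ¬A, De Morgan for ∧/∨):
  (\forall f\, M(f,f)) \lor (\forall h\, M(h,h))
Extract every quantifier outward, since the variables are now distinct and don't occur free across branches:
  \forall f\, \forall h\, (M(f,f) \lor M(h,h))
The prefix is \forall f \forall h: 2 universal, 0 existential.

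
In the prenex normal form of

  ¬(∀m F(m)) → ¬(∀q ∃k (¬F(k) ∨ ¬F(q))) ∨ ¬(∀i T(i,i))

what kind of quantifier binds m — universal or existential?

Eliminate → and ↔ using ¬ and ∨.
  ¬¬(∀m F(m)) ∨ ¬(∀q ∃k (¬F(k) ∨ ¬F(q))) ∨ ¬(∀i T(i,i))
Push ¬ through the quantifiers and connectives to reach negation normal form:
  (∀m F(m)) ∨ (∃q ∀k (F(k) ∧ F(q))) ∨ (∃i ¬T(i,i))
Finally move all quantifiers to the prefix:
  ∀m ∃q ∀k ∃i (F(m) ∨ F(k) ∧ F(q) ∨ ¬T(i,i))
The quantifier ∀m sits under an even number of negations (counting the antecedent side of each →), so it remains universal.

universal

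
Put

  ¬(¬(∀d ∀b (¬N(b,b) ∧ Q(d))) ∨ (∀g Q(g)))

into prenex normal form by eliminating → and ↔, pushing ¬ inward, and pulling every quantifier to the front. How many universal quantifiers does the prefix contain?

Push ¬ through the quantifiers and connectives to reach negation normal form:
  (∀d ∀b (¬N(b,b) ∧ Q(d))) ∧ (∃g ¬Q(g))
Pull the quantifiers to the front (each side's bound variable is not free in the other side):
  ∀d ∀b ∃g (¬N(b,b) ∧ Q(d) ∧ ¬Q(g))
The prefix is ∀d ∀b ∃g: 2 universal, 1 existential.

2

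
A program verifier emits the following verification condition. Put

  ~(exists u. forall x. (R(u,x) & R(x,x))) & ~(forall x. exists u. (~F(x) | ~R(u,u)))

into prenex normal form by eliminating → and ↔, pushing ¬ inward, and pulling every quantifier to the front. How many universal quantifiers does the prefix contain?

Move each ¬ inward, flipping quantifiers it crosses:
  (forall u. exists x. (~R(u,x) | ~R(x,x))) & (exists x. forall u. (F(x) & R(u,u)))
Rename bound variables to avoid capture: x↦s, u↦z.
  (forall u. exists x. (~R(u,x) | ~R(x,x))) & (exists s. forall z. (F(s) & R(z,z)))
Extract every quantifier outward, since the variables are now distinct and don't occur free across branches:
  forall u. exists x. exists s. forall z. ((~R(u,x) | ~R(x,x)) & F(s) & R(z,z))
The prefix is forall u exists x exists s forall z: 2 universal, 2 existential.

2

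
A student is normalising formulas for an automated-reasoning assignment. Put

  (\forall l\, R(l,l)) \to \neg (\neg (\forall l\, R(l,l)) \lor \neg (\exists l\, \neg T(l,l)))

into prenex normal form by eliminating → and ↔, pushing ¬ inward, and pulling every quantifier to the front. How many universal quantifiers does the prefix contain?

1

Rewrite implications/biconditionals: A → B as ¬A ∨ B.
  \neg (\forall l\, R(l,l)) \lor \neg (\neg (\forall l\, R(l,l)) \lor \neg (\exists l\, \neg T(l,l)))
Push ¬ through the quantifiers and connectives to reach negation normal form:
  (\exists l\, \neg R(l,l)) \lor (\forall l\, R(l,l)) \land (\exists l\, \neg T(l,l))
Rename bound variables to avoid capture: l↦b, l↦w1.
  (\exists l\, \neg R(l,l)) \lor (\forall b\, R(b,b)) \land (\exists w1\, \neg T(w1,w1))
Finally move all quantifiers to the prefix:
  \exists l\, \forall b\, \exists w1\, (\neg R(l,l) \lor R(b,b) \land \neg T(w1,w1))
The prefix is \exists l \forall b \exists w1: 1 universal, 2 existential.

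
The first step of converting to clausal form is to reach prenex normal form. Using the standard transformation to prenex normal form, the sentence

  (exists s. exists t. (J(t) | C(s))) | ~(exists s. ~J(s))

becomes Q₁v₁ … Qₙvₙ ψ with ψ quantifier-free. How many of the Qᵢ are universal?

1

Push ¬ through the quantifiers and connectives to reach negation normal form:
  (exists s. exists t. (J(t) | C(s))) | (forall s. J(s))
Standardize variables apart so no two quantifiers bind the same name: s↦z1.
  (exists s. exists t. (J(t) | C(s))) | (forall z1. J(z1))
Extract every quantifier outward, since the variables are now distinct and don't occur free across branches:
  exists s. exists t. forall z1. (J(t) | C(s) | J(z1))
The prefix is exists s exists t forall z1: 1 universal, 2 existential.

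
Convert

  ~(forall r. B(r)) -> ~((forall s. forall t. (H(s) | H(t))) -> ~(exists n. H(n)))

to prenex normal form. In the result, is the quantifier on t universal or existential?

universal

First replace A → B with ¬A ∨ B.
  ~~(forall r. B(r)) | ~(~(forall s. forall t. (H(s) | H(t))) | ~(exists n. H(n)))
Drive negations inward (¬∀x A ≡ ∃x ¬A, ¬∃x A ≡ ∀x ¬A, De Morgan for ∧/∨):
  (forall r. B(r)) | (forall s. forall t. (H(s) | H(t))) & (exists n. H(n))
All bound variables are already distinct, so no renaming is needed.
Pull the quantifiers to the front (each side's bound variable is not free in the other side):
  forall r. forall s. forall t. exists n. (B(r) | (H(s) | H(t)) & H(n))
The quantifier forall t sits under an even number of negations (counting the antecedent side of each →), so it remains universal.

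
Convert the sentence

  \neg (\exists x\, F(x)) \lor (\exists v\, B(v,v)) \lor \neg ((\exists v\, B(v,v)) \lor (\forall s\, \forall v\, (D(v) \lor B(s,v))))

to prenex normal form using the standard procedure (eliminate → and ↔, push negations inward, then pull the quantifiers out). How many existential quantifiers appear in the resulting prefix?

3

Drive negations inward (¬∀x A ≡ ∃x ¬A, ¬∃x A ≡ ∀x ¬A, De Morgan for ∧/∨):
  (\forall x\, \neg F(x)) \lor (\exists v\, B(v,v)) \lor (\forall v\, \neg B(v,v)) \land (\exists s\, \exists v\, (\neg D(v) \land \neg B(s,v)))
Give each quantifier a distinct variable: v↦u, v↦r.
  (\forall x\, \neg F(x)) \lor (\exists v\, B(v,v)) \lor (\forall u\, \neg B(u,u)) \land (\exists s\, \exists r\, (\neg D(r) \land \neg B(s,r)))
Extract every quantifier outward, since the variables are now distinct and don't occur free across branches:
  \forall x\, \exists v\, \forall u\, \exists s\, \exists r\, (\neg F(x) \lor B(v,v) \lor \neg B(u,u) \land \neg D(r) \land \neg B(s,r))
The prefix is \forall x \exists v \forall u \exists s \exists r: 2 universal, 3 existential.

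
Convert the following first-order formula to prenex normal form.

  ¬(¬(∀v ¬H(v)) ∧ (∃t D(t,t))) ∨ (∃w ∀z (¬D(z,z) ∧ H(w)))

Drive negations inward (¬∀x A ≡ ∃x ¬A, ¬∃x A ≡ ∀x ¬A, De Morgan for ∧/∨):
  (∀v ¬H(v)) ∨ (∀t ¬D(t,t)) ∨ (∃w ∀z (¬D(z,z) ∧ H(w)))
All bound variables are already distinct, so no renaming is needed.
Finally move all quantifiers to the prefix:
  ∀v ∀t ∃w ∀z (¬H(v) ∨ ¬D(t,t) ∨ ¬D(z,z) ∧ H(w))

∀v ∀t ∃w ∀z (¬H(v) ∨ ¬D(t,t) ∨ ¬D(z,z) ∧ H(w))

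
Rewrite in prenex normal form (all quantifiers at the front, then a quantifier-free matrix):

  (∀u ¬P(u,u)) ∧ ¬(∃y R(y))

Drive negations inward (¬∀x A ≡ ∃x ¬A, ¬∃x A ≡ ∀x ¬A, De Morgan for ∧/∨):
  (∀u ¬P(u,u)) ∧ (∀y ¬R(y))
All bound variables are already distinct, so no renaming is needed.
Extract every quantifier outward, since the variables are now distinct and don't occur free across branches:
  ∀u ∀y (¬P(u,u) ∧ ¬R(y))

∀u ∀y (¬P(u,u) ∧ ¬R(y))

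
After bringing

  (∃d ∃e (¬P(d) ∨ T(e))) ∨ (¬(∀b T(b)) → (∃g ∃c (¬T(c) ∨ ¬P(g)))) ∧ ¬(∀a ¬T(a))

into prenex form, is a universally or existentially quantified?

existential

Rewrite implications/biconditionals: A → B as ¬A ∨ B.
  (∃d ∃e (¬P(d) ∨ T(e))) ∨ (¬¬(∀b T(b)) ∨ (∃g ∃c (¬T(c) ∨ ¬P(g)))) ∧ ¬(∀a ¬T(a))
Push ¬ through the quantifiers and connectives to reach negation normal form:
  (∃d ∃e (¬P(d) ∨ T(e))) ∨ ((∀b T(b)) ∨ (∃g ∃c (¬T(c) ∨ ¬P(g)))) ∧ (∃a T(a))
Pull the quantifiers to the front (each side's bound variable is not free in the other side):
  ∃d ∃e ∀b ∃g ∃c ∃a (¬P(d) ∨ T(e) ∨ (T(b) ∨ ¬T(c) ∨ ¬P(g)) ∧ T(a))
The quantifier ∀a sits under an odd number of negations (counting the antecedent side of each →), so it flips to ∃a.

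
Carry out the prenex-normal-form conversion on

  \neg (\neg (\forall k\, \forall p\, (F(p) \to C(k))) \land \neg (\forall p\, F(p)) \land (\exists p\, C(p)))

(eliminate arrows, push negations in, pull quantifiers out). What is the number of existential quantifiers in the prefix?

Eliminate → and ↔ using ¬ and ∨.
  \neg (\neg (\forall k\, \forall p\, (\neg F(p) \lor C(k))) \land \neg (\forall p\, F(p)) \land (\exists p\, C(p)))
Move each ¬ inward, flipping quantifiers it crosses:
  (\forall k\, \forall p\, (\neg F(p) \lor C(k))) \lor (\forall p\, F(p)) \lor (\forall p\, \neg C(p))
Standardize variables apart so no two quantifiers bind the same name: p↦u1, p↦x1.
  (\forall k\, \forall p\, (\neg F(p) \lor C(k))) \lor (\forall u1\, F(u1)) \lor (\forall x1\, \neg C(x1))
Finally move all quantifiers to the prefix:
  \forall k\, \forall p\, \forall u1\, \forall x1\, (\neg F(p) \lor C(k) \lor F(u1) \lor \neg C(x1))
The prefix is \forall k \forall p \forall u1 \forall x1: 4 universal, 0 existential.

0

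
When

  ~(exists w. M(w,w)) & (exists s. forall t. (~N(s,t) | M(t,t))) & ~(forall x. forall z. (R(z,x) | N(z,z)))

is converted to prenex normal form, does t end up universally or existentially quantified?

universal

Move each ¬ inward, flipping quantifiers it crosses:
  (forall w. ~M(w,w)) & (exists s. forall t. (~N(s,t) | M(t,t))) & (exists x. exists z. (~R(z,x) & ~N(z,z)))
All bound variables are already distinct, so no renaming is needed.
Finally move all quantifiers to the prefix:
  forall w. exists s. forall t. exists x. exists z. (~M(w,w) & (~N(s,t) | M(t,t)) & ~R(z,x) & ~N(z,z))
The quantifier forall t sits under an even number of negations, so it remains universal.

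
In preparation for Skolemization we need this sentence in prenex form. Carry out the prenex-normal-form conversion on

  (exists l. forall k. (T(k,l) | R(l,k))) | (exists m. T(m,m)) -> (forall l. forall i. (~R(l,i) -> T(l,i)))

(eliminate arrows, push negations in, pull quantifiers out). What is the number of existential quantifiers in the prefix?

Rewrite implications/biconditionals: A → B as ¬A ∨ B.
  ~((exists l. forall k. (T(k,l) | R(l,k))) | (exists m. T(m,m))) | (forall l. forall i. (~~R(l,i) | T(l,i)))
Move each ¬ inward, flipping quantifiers it crosses:
  (forall l. exists k. (~T(k,l) & ~R(l,k))) & (forall m. ~T(m,m)) | (forall l. forall i. (R(l,i) | T(l,i)))
Rename bound variables to avoid capture: l↦v1.
  (forall l. exists k. (~T(k,l) & ~R(l,k))) & (forall m. ~T(m,m)) | (forall v1. forall i. (R(v1,i) | T(v1,i)))
Finally move all quantifiers to the prefix:
  forall l. exists k. forall m. forall v1. forall i. (~T(k,l) & ~R(l,k) & ~T(m,m) | R(v1,i) | T(v1,i))
The prefix is forall l exists k forall m forall v1 forall i: 4 universal, 1 existential.

1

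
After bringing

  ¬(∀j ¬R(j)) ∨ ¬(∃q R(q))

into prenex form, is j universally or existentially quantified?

existential

Push ¬ through the quantifiers and connectives to reach negation normal form:
  (∃j R(j)) ∨ (∀q ¬R(q))
Finally move all quantifiers to the prefix:
  ∃j ∀q (R(j) ∨ ¬R(q))
The quantifier ∀j sits under an odd number of negations, so it flips to ∃j.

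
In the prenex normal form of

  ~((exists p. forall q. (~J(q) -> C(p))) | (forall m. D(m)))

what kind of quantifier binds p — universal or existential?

Eliminate → and ↔ using ¬ and ∨.
  ~((exists p. forall q. (~~J(q) | C(p))) | (forall m. D(m)))
Push ¬ through the quantifiers and connectives to reach negation normal form:
  (forall p. exists q. (~J(q) & ~C(p))) & (exists m. ~D(m))
All bound variables are already distinct, so no renaming is needed.
Pull the quantifiers to the front (each side's bound variable is not free in the other side):
  forall p. exists q. exists m. (~J(q) & ~C(p) & ~D(m))
The quantifier exists p sits under an odd number of negations (counting the antecedent side of each →), so it flips to forall p.

universal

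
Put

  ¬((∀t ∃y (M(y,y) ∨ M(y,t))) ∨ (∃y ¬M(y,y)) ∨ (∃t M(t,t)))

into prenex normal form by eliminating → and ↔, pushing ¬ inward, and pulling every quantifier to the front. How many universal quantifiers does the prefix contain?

3

Move each ¬ inward, flipping quantifiers it crosses:
  (∃t ∀y (¬M(y,y) ∧ ¬M(y,t))) ∧ (∀y M(y,y)) ∧ (∀t ¬M(t,t))
Give each quantifier a distinct variable: y↦w, t↦u.
  (∃t ∀y (¬M(y,y) ∧ ¬M(y,t))) ∧ (∀w M(w,w)) ∧ (∀u ¬M(u,u))
Pull the quantifiers to the front (each side's bound variable is not free in the other side):
  ∃t ∀y ∀w ∀u (¬M(y,y) ∧ ¬M(y,t) ∧ M(w,w) ∧ ¬M(u,u))
The prefix is ∃t ∀y ∀w ∀u: 3 universal, 1 existential.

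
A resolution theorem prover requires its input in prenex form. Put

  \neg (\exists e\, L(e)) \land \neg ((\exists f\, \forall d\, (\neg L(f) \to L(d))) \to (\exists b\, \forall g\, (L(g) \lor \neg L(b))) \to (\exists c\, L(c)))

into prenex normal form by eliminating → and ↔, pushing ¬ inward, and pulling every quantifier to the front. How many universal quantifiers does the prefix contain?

4

Eliminate → and ↔ using ¬ and ∨.
  \neg (\exists e\, L(e)) \land \neg (\neg (\exists f\, \forall d\, (\neg \neg L(f) \lor L(d))) \lor \neg (\exists b\, \forall g\, (L(g) \lor \neg L(b))) \lor (\exists c\, L(c)))
Drive negations inward (¬∀x A ≡ ∃x ¬A, ¬∃x A ≡ ∀x ¬A, De Morgan for ∧/∨):
  (\forall e\, \neg L(e)) \land (\exists f\, \forall d\, (L(f) \lor L(d))) \land (\exists b\, \forall g\, (L(g) \lor \neg L(b))) \land (\forall c\, \neg L(c))
Pull the quantifiers to the front (each side's bound variable is not free in the other side):
  \forall e\, \exists f\, \forall d\, \exists b\, \forall g\, \forall c\, (\neg L(e) \land (L(f) \lor L(d)) \land (L(g) \lor \neg L(b)) \land \neg L(c))
The prefix is \forall e \exists f \forall d \exists b \forall g \forall c: 4 universal, 2 existential.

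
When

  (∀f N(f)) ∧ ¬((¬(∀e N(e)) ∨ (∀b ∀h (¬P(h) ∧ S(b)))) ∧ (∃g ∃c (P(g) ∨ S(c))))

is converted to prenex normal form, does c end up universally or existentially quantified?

universal

Push ¬ through the quantifiers and connectives to reach negation normal form:
  (∀f N(f)) ∧ ((∀e N(e)) ∧ (∃b ∃h (P(h) ∨ ¬S(b))) ∨ (∀g ∀c (¬P(g) ∧ ¬S(c))))
Extract every quantifier outward, since the variables are now distinct and don't occur free across branches:
  ∀f ∀e ∃b ∃h ∀g ∀c (N(f) ∧ (N(e) ∧ (P(h) ∨ ¬S(b)) ∨ ¬P(g) ∧ ¬S(c)))
The quantifier ∃c sits under an odd number of negations, so it flips to ∀c.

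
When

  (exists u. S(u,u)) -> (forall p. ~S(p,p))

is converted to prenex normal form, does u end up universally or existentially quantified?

universal

Rewrite implications/biconditionals: A → B as ¬A ∨ B.
  ~(exists u. S(u,u)) | (forall p. ~S(p,p))
Move each ¬ inward, flipping quantifiers it crosses:
  (forall u. ~S(u,u)) | (forall p. ~S(p,p))
All bound variables are already distinct, so no renaming is needed.
Finally move all quantifiers to the prefix:
  forall u. forall p. (~S(u,u) | ~S(p,p))
The quantifier exists u sits under an odd number of negations (counting the antecedent side of each →), so it flips to forall u.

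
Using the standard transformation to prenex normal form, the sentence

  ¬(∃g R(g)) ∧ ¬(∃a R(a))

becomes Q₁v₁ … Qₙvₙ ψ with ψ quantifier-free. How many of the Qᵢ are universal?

Move each ¬ inward, flipping quantifiers it crosses:
  (∀g ¬R(g)) ∧ (∀a ¬R(a))
Pull the quantifiers to the front (each side's bound variable is not free in the other side):
  ∀g ∀a (¬R(g) ∧ ¬R(a))
The prefix is ∀g ∀a: 2 universal, 0 existential.

2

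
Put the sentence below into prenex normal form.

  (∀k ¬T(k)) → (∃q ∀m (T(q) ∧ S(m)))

Rewrite implications/biconditionals: A → B as ¬A ∨ B.
  ¬(∀k ¬T(k)) ∨ (∃q ∀m (T(q) ∧ S(m)))
Move each ¬ inward, flipping quantifiers it crosses:
  (∃k T(k)) ∨ (∃q ∀m (T(q) ∧ S(m)))
Pull the quantifiers to the front (each side's bound variable is not free in the other side):
  ∃k ∃q ∀m (T(k) ∨ T(q) ∧ S(m))

∃k ∃q ∀m (T(k) ∨ T(q) ∧ S(m))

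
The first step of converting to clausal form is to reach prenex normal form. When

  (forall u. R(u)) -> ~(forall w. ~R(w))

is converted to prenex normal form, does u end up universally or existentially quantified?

existential

Rewrite implications/biconditionals: A → B as ¬A ∨ B.
  ~(forall u. R(u)) | ~(forall w. ~R(w))
Move each ¬ inward, flipping quantifiers it crosses:
  (exists u. ~R(u)) | (exists w. R(w))
Pull the quantifiers to the front (each side's bound variable is not free in the other side):
  exists u. exists w. (~R(u) | R(w))
The quantifier forall u sits under an odd number of negations (counting the antecedent side of each →), so it flips to exists u.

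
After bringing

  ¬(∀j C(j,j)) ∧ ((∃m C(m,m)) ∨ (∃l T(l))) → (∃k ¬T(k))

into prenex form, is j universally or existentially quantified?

Eliminate → and ↔ using ¬ and ∨.
  ¬(¬(∀j C(j,j)) ∧ ((∃m C(m,m)) ∨ (∃l T(l)))) ∨ (∃k ¬T(k))
Push ¬ through the quantifiers and connectives to reach negation normal form:
  (∀j C(j,j)) ∨ (∀m ¬C(m,m)) ∧ (∀l ¬T(l)) ∨ (∃k ¬T(k))
All bound variables are already distinct, so no renaming is needed.
Pull the quantifiers to the front (each side's bound variable is not free in the other side):
  ∀j ∀m ∀l ∃k (C(j,j) ∨ ¬C(m,m) ∧ ¬T(l) ∨ ¬T(k))
The quantifier ∀j sits under an even number of negations (counting the antecedent side of each →), so it remains universal.

universal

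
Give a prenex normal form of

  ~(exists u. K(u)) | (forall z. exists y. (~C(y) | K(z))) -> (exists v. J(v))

exists u. exists z. forall y. exists v. (K(u) & C(y) & ~K(z) | J(v))

Rewrite implications/biconditionals: A → B as ¬A ∨ B.
  ~(~(exists u. K(u)) | (forall z. exists y. (~C(y) | K(z)))) | (exists v. J(v))
Push ¬ through the quantifiers and connectives to reach negation normal form:
  (exists u. K(u)) & (exists z. forall y. (C(y) & ~K(z))) | (exists v. J(v))
All bound variables are already distinct, so no renaming is needed.
Extract every quantifier outward, since the variables are now distinct and don't occur free across branches:
  exists u. exists z. forall y. exists v. (K(u) & C(y) & ~K(z) | J(v))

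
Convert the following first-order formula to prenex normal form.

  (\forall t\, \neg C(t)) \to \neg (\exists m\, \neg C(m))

\exists t\, \forall m\, (C(t) \lor C(m))

Rewrite implications/biconditionals: A → B as ¬A ∨ B.
  \neg (\forall t\, \neg C(t)) \lor \neg (\exists m\, \neg C(m))
Drive negations inward (¬∀x A ≡ ∃x ¬A, ¬∃x A ≡ ∀x ¬A, De Morgan for ∧/∨):
  (\exists t\, C(t)) \lor (\forall m\, C(m))
Extract every quantifier outward, since the variables are now distinct and don't occur free across branches:
  \exists t\, \forall m\, (C(t) \lor C(m))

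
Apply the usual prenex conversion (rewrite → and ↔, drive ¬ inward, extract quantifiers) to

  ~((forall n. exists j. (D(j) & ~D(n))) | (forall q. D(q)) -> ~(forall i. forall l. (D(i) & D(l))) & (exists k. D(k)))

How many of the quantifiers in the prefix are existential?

Rewrite implications/biconditionals: A → B as ¬A ∨ B.
  ~(~((forall n. exists j. (D(j) & ~D(n))) | (forall q. D(q))) | ~(forall i. forall l. (D(i) & D(l))) & (exists k. D(k)))
Push ¬ through the quantifiers and connectives to reach negation normal form:
  ((forall n. exists j. (D(j) & ~D(n))) | (forall q. D(q))) & ((forall i. forall l. (D(i) & D(l))) | (forall k. ~D(k)))
Finally move all quantifiers to the prefix:
  forall n. exists j. forall q. forall i. forall l. forall k. ((D(j) & ~D(n) | D(q)) & (D(i) & D(l) | ~D(k)))
The prefix is forall n exists j forall q forall i forall l forall k: 5 universal, 1 existential.

1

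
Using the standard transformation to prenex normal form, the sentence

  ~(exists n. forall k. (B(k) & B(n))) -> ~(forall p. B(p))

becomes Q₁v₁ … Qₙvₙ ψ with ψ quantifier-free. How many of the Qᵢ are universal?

Eliminate → and ↔ using ¬ and ∨.
  ~~(exists n. forall k. (B(k) & B(n))) | ~(forall p. B(p))
Move each ¬ inward, flipping quantifiers it crosses:
  (exists n. forall k. (B(k) & B(n))) | (exists p. ~B(p))
All bound variables are already distinct, so no renaming is needed.
Pull the quantifiers to the front (each side's bound variable is not free in the other side):
  exists n. forall k. exists p. (B(k) & B(n) | ~B(p))
The prefix is exists n forall k exists p: 1 universal, 2 existential.

1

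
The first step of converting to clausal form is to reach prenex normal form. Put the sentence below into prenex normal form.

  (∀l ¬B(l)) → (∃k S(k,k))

Rewrite implications/biconditionals: A → B as ¬A ∨ B.
  ¬(∀l ¬B(l)) ∨ (∃k S(k,k))
Drive negations inward (¬∀x A ≡ ∃x ¬A, ¬∃x A ≡ ∀x ¬A, De Morgan for ∧/∨):
  (∃l B(l)) ∨ (∃k S(k,k))
Extract every quantifier outward, since the variables are now distinct and don't occur free across branches:
  ∃l ∃k (B(l) ∨ S(k,k))

∃l ∃k (B(l) ∨ S(k,k))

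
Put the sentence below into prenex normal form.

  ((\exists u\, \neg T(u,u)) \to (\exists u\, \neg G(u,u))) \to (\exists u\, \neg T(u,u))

First replace A → B with ¬A ∨ B.
  \neg (\neg (\exists u\, \neg T(u,u)) \lor (\exists u\, \neg G(u,u))) \lor (\exists u\, \neg T(u,u))
Push ¬ through the quantifiers and connectives to reach negation normal form:
  (\exists u\, \neg T(u,u)) \land (\forall u\, G(u,u)) \lor (\exists u\, \neg T(u,u))
Give each quantifier a distinct variable: u↦y, u↦s.
  (\exists u\, \neg T(u,u)) \land (\forall y\, G(y,y)) \lor (\exists s\, \neg T(s,s))
Extract every quantifier outward, since the variables are now distinct and don't occur free across branches:
  \exists u\, \forall y\, \exists s\, (\neg T(u,u) \land G(y,y) \lor \neg T(s,s))

\exists u\, \forall y\, \exists s\, (\neg T(u,u) \land G(y,y) \lor \neg T(s,s))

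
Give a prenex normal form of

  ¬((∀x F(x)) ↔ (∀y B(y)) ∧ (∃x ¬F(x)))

Eliminate → and ↔ using ¬ and ∨; A ↔ B as (¬A ∨ B) ∧ (¬B ∨ A).
  ¬((¬(∀x F(x)) ∨ (∀y B(y)) ∧ (∃x ¬F(x))) ∧ (¬((∀y B(y)) ∧ (∃x ¬F(x))) ∨ (∀x F(x))))
Move each ¬ inward, flipping quantifiers it crosses:
  (∀x F(x)) ∧ ((∃y ¬B(y)) ∨ (∀x F(x))) ∨ (∀y B(y)) ∧ (∃x ¬F(x)) ∧ (∃x ¬F(x))
Rename bound variables to avoid capture: x↦c, y↦w, x↦z1, x↦b.
  (∀x F(x)) ∧ ((∃y ¬B(y)) ∨ (∀c F(c))) ∨ (∀w B(w)) ∧ (∃z1 ¬F(z1)) ∧ (∃b ¬F(b))
Extract every quantifier outward, since the variables are now distinct and don't occur free across branches:
  ∀x ∃y ∀c ∀w ∃z1 ∃b (F(x) ∧ (¬B(y) ∨ F(c)) ∨ B(w) ∧ ¬F(z1) ∧ ¬F(b))

∀x ∃y ∀c ∀w ∃z1 ∃b (F(x) ∧ (¬B(y) ∨ F(c)) ∨ B(w) ∧ ¬F(z1) ∧ ¬F(b))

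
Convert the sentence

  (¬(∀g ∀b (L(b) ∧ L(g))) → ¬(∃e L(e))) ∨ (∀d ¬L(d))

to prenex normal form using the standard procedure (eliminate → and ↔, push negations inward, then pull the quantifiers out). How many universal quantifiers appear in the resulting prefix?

Rewrite implications/biconditionals: A → B as ¬A ∨ B.
  ¬¬(∀g ∀b (L(b) ∧ L(g))) ∨ ¬(∃e L(e)) ∨ (∀d ¬L(d))
Push ¬ through the quantifiers and connectives to reach negation normal form:
  (∀g ∀b (L(b) ∧ L(g))) ∨ (∀e ¬L(e)) ∨ (∀d ¬L(d))
All bound variables are already distinct, so no renaming is needed.
Pull the quantifiers to the front (each side's bound variable is not free in the other side):
  ∀g ∀b ∀e ∀d (L(b) ∧ L(g) ∨ ¬L(e) ∨ ¬L(d))
The prefix is ∀g ∀b ∀e ∀d: 4 universal, 0 existential.

4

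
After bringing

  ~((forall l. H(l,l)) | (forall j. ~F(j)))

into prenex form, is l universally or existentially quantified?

existential

Move each ¬ inward, flipping quantifiers it crosses:
  (exists l. ~H(l,l)) & (exists j. F(j))
Pull the quantifiers to the front (each side's bound variable is not free in the other side):
  exists l. exists j. (~H(l,l) & F(j))
The quantifier forall l sits under an odd number of negations, so it flips to exists l.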